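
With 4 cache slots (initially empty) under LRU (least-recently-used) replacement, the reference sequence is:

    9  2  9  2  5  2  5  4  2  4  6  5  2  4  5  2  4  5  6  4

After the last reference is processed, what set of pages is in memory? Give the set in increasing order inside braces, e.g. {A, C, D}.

{2, 4, 5, 6}

9: miss, frames (9)
2: miss, frames (9 2)
9: hit
2: hit
5: miss, frames (9 2 5)
2: hit
5: hit
4: miss, frames (9 2 5 4)
2: hit
4: hit
6: miss, evict 9, frames (5 2 4 6)
5: hit
2: hit
4: hit
5: hit
2: hit
4: hit
5: hit
6: hit
4: hit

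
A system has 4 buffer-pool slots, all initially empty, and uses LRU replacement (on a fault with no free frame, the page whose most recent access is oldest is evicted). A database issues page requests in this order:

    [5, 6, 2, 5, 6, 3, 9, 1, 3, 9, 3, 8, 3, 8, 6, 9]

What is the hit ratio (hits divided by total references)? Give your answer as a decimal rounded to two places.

5 -> fault, frames [5]
6 -> fault, frames [5, 6]
2 -> fault, frames [5, 6, 2]
5 -> hit
6 -> hit
3 -> fault, frames [2, 5, 6, 3]
9 -> fault, evict 2, frames [5, 6, 3, 9]
1 -> fault, evict 5, frames [6, 3, 9, 1]
3 -> hit
9 -> hit
3 -> hit
8 -> fault, evict 6, frames [1, 9, 3, 8]
3 -> hit
8 -> hit
6 -> fault, evict 1, frames [9, 3, 8, 6]
9 -> hit
Hits: 8 of 16 references → 8/16 = 0.5000.

0.50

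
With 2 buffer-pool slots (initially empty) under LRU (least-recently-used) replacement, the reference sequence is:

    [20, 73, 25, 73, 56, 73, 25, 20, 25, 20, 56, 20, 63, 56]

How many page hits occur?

20 -> miss, frames {20}
73 -> miss, frames {20,73}
25 -> miss, evict 20, frames {73,25}
73 -> hit
56 -> miss, evict 25, frames {73,56}
73 -> hit
25 -> miss, evict 56, frames {73,25}
20 -> miss, evict 73, frames {25,20}
25 -> hit
20 -> hit
56 -> miss, evict 25, frames {20,56}
20 -> hit
63 -> miss, evict 56, frames {20,63}
56 -> miss, evict 20, frames {63,56}
Hits: 5.

5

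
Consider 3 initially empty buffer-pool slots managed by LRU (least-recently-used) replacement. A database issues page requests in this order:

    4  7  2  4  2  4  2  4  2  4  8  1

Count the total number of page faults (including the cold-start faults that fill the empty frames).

5

4 → fault, frames {4}
7 → fault, frames {4,7}
2 → fault, frames {4,7,2}
4 → hit
2 → hit
4 → hit
2 → hit
4 → hit
2 → hit
4 → hit
8 → fault, evict 7, frames {2,4,8}
1 → fault, evict 2, frames {4,8,1}
Page faults: 5.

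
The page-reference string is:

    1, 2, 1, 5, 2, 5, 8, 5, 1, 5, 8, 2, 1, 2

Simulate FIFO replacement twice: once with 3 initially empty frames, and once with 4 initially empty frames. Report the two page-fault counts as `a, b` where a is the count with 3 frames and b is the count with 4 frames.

6, 4

3 frames: F F . F . . F . F . . F . . → 6 faults.
4 frames: F F . F . . F . . . . . . . → 4 faults.
4 < 6: adding a frame reduced faults, as is typical.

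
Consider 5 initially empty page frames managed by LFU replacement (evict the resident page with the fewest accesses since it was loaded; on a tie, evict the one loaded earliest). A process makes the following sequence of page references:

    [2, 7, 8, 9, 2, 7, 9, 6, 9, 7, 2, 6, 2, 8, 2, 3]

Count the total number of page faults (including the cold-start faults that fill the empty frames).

6

2: miss, frames (2)
7: miss, frames (2 7)
8: miss, frames (2 7 8)
9: miss, frames (2 7 8 9)
2: hit
7: hit
9: hit
6: miss, frames (2 7 8 9 6)
9: hit
7: hit
2: hit
6: hit
2: hit
8: hit
2: hit
3: miss, evict 8, frames (2 7 9 6 3)
Page faults: 6.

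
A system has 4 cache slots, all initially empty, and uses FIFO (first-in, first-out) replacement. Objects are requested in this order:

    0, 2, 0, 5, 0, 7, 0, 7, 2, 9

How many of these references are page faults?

5

0 -> fault, frames [0]
2 -> fault, frames [0, 2]
0 -> hit
5 -> fault, frames [0, 2, 5]
0 -> hit
7 -> fault, frames [0, 2, 5, 7]
0 -> hit
7 -> hit
2 -> hit
9 -> fault, evict 0, frames [2, 5, 7, 9]
Page faults: 5.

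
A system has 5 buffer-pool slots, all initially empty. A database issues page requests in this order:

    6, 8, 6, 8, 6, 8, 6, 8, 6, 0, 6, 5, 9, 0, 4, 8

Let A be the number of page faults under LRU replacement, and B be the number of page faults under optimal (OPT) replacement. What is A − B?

Under LRU: F F . . . . . . . F . F F . F F → 7 faults.
Under OPT: F F . . . . . . . F . F F . F . → 6 faults.
A − B = 7 − 6 = 1.

1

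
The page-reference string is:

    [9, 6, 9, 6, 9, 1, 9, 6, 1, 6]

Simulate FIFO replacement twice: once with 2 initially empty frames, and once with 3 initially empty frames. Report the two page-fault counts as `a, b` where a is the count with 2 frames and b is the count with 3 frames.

6, 3

2 frames: F F . . . F F F F . → 6 faults.
3 frames: F F . . . F . . . . → 3 faults.
3 < 6: adding a frame reduced faults, as is typical.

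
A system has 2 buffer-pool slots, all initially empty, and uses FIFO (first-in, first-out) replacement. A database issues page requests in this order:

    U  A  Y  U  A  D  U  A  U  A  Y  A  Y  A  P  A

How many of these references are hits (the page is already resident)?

U: fault, frames [U]
A: fault, frames [U, A]
Y: fault, evict U, frames [A, Y]
U: fault, evict A, frames [Y, U]
A: fault, evict Y, frames [U, A]
D: fault, evict U, frames [A, D]
U: fault, evict A, frames [D, U]
A: fault, evict D, frames [U, A]
U: hit
A: hit
Y: fault, evict U, frames [A, Y]
A: hit
Y: hit
A: hit
P: fault, evict A, frames [Y, P]
A: fault, evict Y, frames [P, A]
Hits: 5.

5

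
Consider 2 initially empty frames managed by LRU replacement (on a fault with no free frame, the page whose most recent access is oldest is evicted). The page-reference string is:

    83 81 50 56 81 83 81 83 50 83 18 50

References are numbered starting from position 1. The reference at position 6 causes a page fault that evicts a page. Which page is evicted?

56

pos 1: 83: fault, frames (83)
pos 2: 81: fault, frames (83 81)
pos 3: 50: fault, evict 83, frames (81 50)
pos 4: 56: fault, evict 81, frames (50 56)
pos 5: 81: fault, evict 50, frames (56 81)
pos 6: 83: fault, evict 56, frames (81 83)
At position 6, page 56 is evicted.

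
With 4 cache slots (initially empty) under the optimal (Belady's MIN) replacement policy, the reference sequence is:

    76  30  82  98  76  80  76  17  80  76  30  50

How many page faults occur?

7

76: fault, frames (76)
30: fault, frames (76 30)
82: fault, frames (76 30 82)
98: fault, frames (76 30 82 98)
76: hit
80: fault, evict 98, frames (76 30 82 80)
76: hit
17: fault, evict 82, frames (76 30 80 17)
80: hit
76: hit
30: hit
50: fault, evict 17, frames (76 30 80 50)
Page faults: 7.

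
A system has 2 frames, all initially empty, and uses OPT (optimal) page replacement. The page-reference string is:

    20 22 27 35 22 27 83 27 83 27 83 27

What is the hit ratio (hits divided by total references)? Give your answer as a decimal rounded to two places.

20 → fault, frames [20]
22 → fault, frames [20, 22]
27 → fault, evict 20, frames [22, 27]
35 → fault, evict 27, frames [22, 35]
22 → hit
27 → fault, evict 35, frames [22, 27]
83 → fault, evict 22, frames [27, 83]
27 → hit
83 → hit
27 → hit
83 → hit
27 → hit
Hits: 6 of 12 references → 6/12 = 0.5000.

0.50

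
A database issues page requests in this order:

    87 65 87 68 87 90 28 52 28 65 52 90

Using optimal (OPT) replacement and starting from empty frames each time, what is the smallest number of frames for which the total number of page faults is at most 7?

3

f=1: 12 faults
f=2: 8 faults
f=3: 7 faults
f=4: 6 faults
f=5: 6 faults
f=6: 6 faults
Smallest f with faults ≤ 7 is 3.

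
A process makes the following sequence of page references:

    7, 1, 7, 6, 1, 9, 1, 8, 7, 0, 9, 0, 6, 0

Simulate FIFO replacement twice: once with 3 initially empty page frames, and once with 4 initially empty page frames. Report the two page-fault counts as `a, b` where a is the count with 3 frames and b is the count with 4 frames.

3 frames: F F . F . F . F F F F . F . → 9 faults.
4 frames: F F . F . F . F F F . . F . → 8 faults.
8 < 9: adding a frame reduced faults, as is typical.

9, 8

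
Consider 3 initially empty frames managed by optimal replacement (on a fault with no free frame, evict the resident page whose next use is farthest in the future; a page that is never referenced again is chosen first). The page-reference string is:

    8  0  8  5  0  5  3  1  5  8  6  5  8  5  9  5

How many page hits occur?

8: miss, frames [8]
0: miss, frames [8, 0]
8: hit
5: miss, frames [8, 0, 5]
0: hit
5: hit
3: miss, evict 0, frames [8, 5, 3]
1: miss, evict 3, frames [8, 5, 1]
5: hit
8: hit
6: miss, evict 1, frames [8, 5, 6]
5: hit
8: hit
5: hit
9: miss, evict 6, frames [8, 5, 9]
5: hit
Hits: 9.

9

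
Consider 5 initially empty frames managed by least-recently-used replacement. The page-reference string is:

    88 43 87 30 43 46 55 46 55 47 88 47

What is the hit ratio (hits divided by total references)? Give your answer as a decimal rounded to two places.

88 → fault, frames {88}
43 → fault, frames {88,43}
87 → fault, frames {88,43,87}
30 → fault, frames {88,43,87,30}
43 → hit
46 → fault, frames {88,87,30,43,46}
55 → fault, evict 88, frames {87,30,43,46,55}
46 → hit
55 → hit
47 → fault, evict 87, frames {30,43,46,55,47}
88 → fault, evict 30, frames {43,46,55,47,88}
47 → hit
Hits: 4 of 12 references → 4/12 = 0.3333.

0.33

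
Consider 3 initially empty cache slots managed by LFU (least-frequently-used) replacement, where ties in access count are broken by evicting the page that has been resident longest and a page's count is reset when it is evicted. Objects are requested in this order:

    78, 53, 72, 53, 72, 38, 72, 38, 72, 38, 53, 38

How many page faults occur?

78 → fault, frames (78)
53 → fault, frames (78 53)
72 → fault, frames (78 53 72)
53 → hit
72 → hit
38 → fault, evict 78, frames (53 72 38)
72 → hit
38 → hit
72 → hit
38 → hit
53 → hit
38 → hit
Page faults: 4.

4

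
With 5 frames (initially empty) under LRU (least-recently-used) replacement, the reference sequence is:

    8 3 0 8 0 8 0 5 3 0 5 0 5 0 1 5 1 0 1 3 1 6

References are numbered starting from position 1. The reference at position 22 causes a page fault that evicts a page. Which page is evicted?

8

pos 1: 8 → miss, frames [8]
pos 2: 3 → miss, frames [8, 3]
pos 3: 0 → miss, frames [8, 3, 0]
pos 4: 8 → hit
pos 5: 0 → hit
pos 6: 8 → hit
pos 7: 0 → hit
pos 8: 5 → miss, frames [3, 8, 0, 5]
pos 9: 3 → hit
pos 10: 0 → hit
pos 11: 5 → hit
pos 12: 0 → hit
pos 13: 5 → hit
pos 14: 0 → hit
pos 15: 1 → miss, frames [8, 3, 5, 0, 1]
pos 16: 5 → hit
pos 17: 1 → hit
pos 18: 0 → hit
pos 19: 1 → hit
pos 20: 3 → hit
pos 21: 1 → hit
pos 22: 6 → miss, evict 8, frames [5, 0, 3, 1, 6]
At position 22, page 8 is evicted.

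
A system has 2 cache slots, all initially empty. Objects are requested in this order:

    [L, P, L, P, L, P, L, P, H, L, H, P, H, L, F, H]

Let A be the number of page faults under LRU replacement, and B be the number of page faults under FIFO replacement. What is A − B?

-1

Under LRU: F F . . . . . . F F . F . F F F → 8 faults.
Under FIFO: F F . . . . . . F F . F F F F F → 9 faults.
A − B = 8 − 9 = -1.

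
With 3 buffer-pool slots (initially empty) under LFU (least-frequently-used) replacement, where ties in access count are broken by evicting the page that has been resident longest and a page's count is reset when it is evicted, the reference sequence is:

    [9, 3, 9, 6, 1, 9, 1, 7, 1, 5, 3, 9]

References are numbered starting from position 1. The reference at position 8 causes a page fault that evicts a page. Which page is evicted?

pos 1: 9 → miss, frames [9]
pos 2: 3 → miss, frames [9, 3]
pos 3: 9 → hit
pos 4: 6 → miss, frames [9, 3, 6]
pos 5: 1 → miss, evict 3, frames [9, 6, 1]
pos 6: 9 → hit
pos 7: 1 → hit
pos 8: 7 → miss, evict 6, frames [9, 1, 7]
At position 8, page 6 is evicted.

6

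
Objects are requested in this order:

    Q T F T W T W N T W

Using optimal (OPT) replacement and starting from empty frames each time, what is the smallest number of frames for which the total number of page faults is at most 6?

2

f=1: 10 faults
f=2: 6 faults
f=3: 5 faults
f=4: 5 faults
f=5: 5 faults
Smallest f with faults ≤ 6 is 2.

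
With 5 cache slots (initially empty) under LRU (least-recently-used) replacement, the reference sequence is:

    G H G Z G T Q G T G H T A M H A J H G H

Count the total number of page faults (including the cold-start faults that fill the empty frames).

9

G → miss, frames {G}
H → miss, frames {G,H}
G → hit
Z → miss, frames {H,G,Z}
G → hit
T → miss, frames {H,Z,G,T}
Q → miss, frames {H,Z,G,T,Q}
G → hit
T → hit
G → hit
H → hit
T → hit
A → miss, evict Z, frames {Q,G,H,T,A}
M → miss, evict Q, frames {G,H,T,A,M}
H → hit
A → hit
J → miss, evict G, frames {T,M,H,A,J}
H → hit
G → miss, evict T, frames {M,A,J,H,G}
H → hit
Page faults: 9.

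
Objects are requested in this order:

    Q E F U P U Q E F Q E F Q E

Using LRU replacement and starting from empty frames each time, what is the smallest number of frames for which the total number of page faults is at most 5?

5

f=1: 14 faults
f=2: 13 faults
f=3: 8 faults
f=4: 8 faults
f=5: 5 faults
Smallest f with faults ≤ 5 is 5.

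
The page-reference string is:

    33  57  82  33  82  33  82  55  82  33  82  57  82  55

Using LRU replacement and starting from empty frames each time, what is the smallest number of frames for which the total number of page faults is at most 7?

3

f=1: 14 faults
f=2: 8 faults
f=3: 6 faults
f=4: 4 faults
Smallest f with faults ≤ 7 is 3.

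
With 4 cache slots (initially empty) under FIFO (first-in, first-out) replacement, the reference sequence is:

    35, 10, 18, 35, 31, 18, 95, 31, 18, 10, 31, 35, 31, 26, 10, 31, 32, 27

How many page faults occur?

11

35 -> miss, frames (35)
10 -> miss, frames (35 10)
18 -> miss, frames (35 10 18)
35 -> hit
31 -> miss, frames (35 10 18 31)
18 -> hit
95 -> miss, evict 35, frames (10 18 31 95)
31 -> hit
18 -> hit
10 -> hit
31 -> hit
35 -> miss, evict 10, frames (18 31 95 35)
31 -> hit
26 -> miss, evict 18, frames (31 95 35 26)
10 -> miss, evict 31, frames (95 35 26 10)
31 -> miss, evict 95, frames (35 26 10 31)
32 -> miss, evict 35, frames (26 10 31 32)
27 -> miss, evict 26, frames (10 31 32 27)
Page faults: 11.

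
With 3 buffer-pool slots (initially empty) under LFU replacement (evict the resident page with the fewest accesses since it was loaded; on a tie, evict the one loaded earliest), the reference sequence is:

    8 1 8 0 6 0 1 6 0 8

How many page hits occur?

8 -> fault, frames {8}
1 -> fault, frames {8,1}
8 -> hit
0 -> fault, frames {8,1,0}
6 -> fault, evict 1, frames {8,0,6}
0 -> hit
1 -> fault, evict 6, frames {8,0,1}
6 -> fault, evict 1, frames {8,0,6}
0 -> hit
8 -> hit
Hits: 4.

4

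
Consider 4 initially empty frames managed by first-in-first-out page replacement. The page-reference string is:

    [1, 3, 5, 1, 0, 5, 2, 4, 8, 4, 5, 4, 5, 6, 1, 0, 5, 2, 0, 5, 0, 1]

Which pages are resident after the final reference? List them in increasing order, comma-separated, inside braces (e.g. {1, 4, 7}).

{0, 1, 2, 5}

1: miss, frames [1]
3: miss, frames [1, 3]
5: miss, frames [1, 3, 5]
1: hit
0: miss, frames [1, 3, 5, 0]
5: hit
2: miss, evict 1, frames [3, 5, 0, 2]
4: miss, evict 3, frames [5, 0, 2, 4]
8: miss, evict 5, frames [0, 2, 4, 8]
4: hit
5: miss, evict 0, frames [2, 4, 8, 5]
4: hit
5: hit
6: miss, evict 2, frames [4, 8, 5, 6]
1: miss, evict 4, frames [8, 5, 6, 1]
0: miss, evict 8, frames [5, 6, 1, 0]
5: hit
2: miss, evict 5, frames [6, 1, 0, 2]
0: hit
5: miss, evict 6, frames [1, 0, 2, 5]
0: hit
1: hit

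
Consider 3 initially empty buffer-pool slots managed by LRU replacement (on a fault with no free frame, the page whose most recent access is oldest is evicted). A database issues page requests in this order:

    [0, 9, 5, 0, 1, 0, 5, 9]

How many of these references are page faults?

5

0: fault, frames (0)
9: fault, frames (0 9)
5: fault, frames (0 9 5)
0: hit
1: fault, evict 9, frames (5 0 1)
0: hit
5: hit
9: fault, evict 1, frames (0 5 9)
Page faults: 5.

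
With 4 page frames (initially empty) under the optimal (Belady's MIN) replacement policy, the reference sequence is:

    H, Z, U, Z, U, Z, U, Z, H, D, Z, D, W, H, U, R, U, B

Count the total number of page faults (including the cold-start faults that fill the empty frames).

H -> miss, frames {H}
Z -> miss, frames {H,Z}
U -> miss, frames {H,Z,U}
Z -> hit
U -> hit
Z -> hit
U -> hit
Z -> hit
H -> hit
D -> miss, frames {H,Z,U,D}
Z -> hit
D -> hit
W -> miss, evict D, frames {H,Z,U,W}
H -> hit
U -> hit
R -> miss, evict W, frames {H,Z,U,R}
U -> hit
B -> miss, evict R, frames {H,Z,U,B}
Page faults: 7.

7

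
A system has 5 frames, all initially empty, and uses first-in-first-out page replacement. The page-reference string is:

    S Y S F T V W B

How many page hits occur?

1

S: fault, frames (S)
Y: fault, frames (S Y)
S: hit
F: fault, frames (S Y F)
T: fault, frames (S Y F T)
V: fault, frames (S Y F T V)
W: fault, evict S, frames (Y F T V W)
B: fault, evict Y, frames (F T V W B)
Hits: 1.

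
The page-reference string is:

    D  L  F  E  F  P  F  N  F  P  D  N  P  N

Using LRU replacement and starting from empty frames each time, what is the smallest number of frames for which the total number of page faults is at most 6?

f=1: 14 faults
f=2: 10 faults
f=3: 8 faults
f=4: 7 faults
f=5: 7 faults
f=6: 6 faults
Smallest f with faults ≤ 6 is 6.

6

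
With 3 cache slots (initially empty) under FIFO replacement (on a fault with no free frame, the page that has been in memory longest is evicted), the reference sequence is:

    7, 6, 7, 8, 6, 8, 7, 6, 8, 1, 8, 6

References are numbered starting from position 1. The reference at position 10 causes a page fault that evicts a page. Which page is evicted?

7

pos 1: 7 -> miss, frames {7}
pos 2: 6 -> miss, frames {7,6}
pos 3: 7 -> hit
pos 4: 8 -> miss, frames {7,6,8}
pos 5: 6 -> hit
pos 6: 8 -> hit
pos 7: 7 -> hit
pos 8: 6 -> hit
pos 9: 8 -> hit
pos 10: 1 -> miss, evict 7, frames {6,8,1}
At position 10, page 7 is evicted.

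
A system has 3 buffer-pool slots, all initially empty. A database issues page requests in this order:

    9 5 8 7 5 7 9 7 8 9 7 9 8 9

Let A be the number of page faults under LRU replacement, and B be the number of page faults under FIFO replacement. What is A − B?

Under LRU: F F F F . . F . F . . . . . → 6 faults.
Under FIFO: F F F F . . F . . . . . . . → 5 faults.
A − B = 6 − 5 = 1.

1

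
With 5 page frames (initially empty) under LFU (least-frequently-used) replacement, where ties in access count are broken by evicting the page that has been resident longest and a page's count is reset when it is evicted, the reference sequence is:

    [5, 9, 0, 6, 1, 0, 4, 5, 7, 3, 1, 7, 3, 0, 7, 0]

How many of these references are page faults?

5: miss, frames {5}
9: miss, frames {5,9}
0: miss, frames {5,9,0}
6: miss, frames {5,9,0,6}
1: miss, frames {5,9,0,6,1}
0: hit
4: miss, evict 5, frames {9,0,6,1,4}
5: miss, evict 9, frames {0,6,1,4,5}
7: miss, evict 6, frames {0,1,4,5,7}
3: miss, evict 1, frames {0,4,5,7,3}
1: miss, evict 4, frames {0,5,7,3,1}
7: hit
3: hit
0: hit
7: hit
0: hit
Page faults: 10.

10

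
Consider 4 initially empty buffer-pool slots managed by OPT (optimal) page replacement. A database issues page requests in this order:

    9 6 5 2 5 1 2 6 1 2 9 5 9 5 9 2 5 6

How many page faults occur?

6

9 -> fault, frames {9}
6 -> fault, frames {9,6}
5 -> fault, frames {9,6,5}
2 -> fault, frames {9,6,5,2}
5 -> hit
1 -> fault, evict 5, frames {9,6,2,1}
2 -> hit
6 -> hit
1 -> hit
2 -> hit
9 -> hit
5 -> fault, evict 1, frames {9,6,2,5}
9 -> hit
5 -> hit
9 -> hit
2 -> hit
5 -> hit
6 -> hit
Page faults: 6.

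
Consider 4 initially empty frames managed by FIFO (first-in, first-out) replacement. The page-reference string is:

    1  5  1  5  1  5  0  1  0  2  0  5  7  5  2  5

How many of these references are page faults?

5

1: fault, frames {1}
5: fault, frames {1,5}
1: hit
5: hit
1: hit
5: hit
0: fault, frames {1,5,0}
1: hit
0: hit
2: fault, frames {1,5,0,2}
0: hit
5: hit
7: fault, evict 1, frames {5,0,2,7}
5: hit
2: hit
5: hit
Page faults: 5.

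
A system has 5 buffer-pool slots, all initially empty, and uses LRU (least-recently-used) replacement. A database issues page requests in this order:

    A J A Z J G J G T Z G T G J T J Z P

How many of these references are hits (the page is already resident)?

12

A -> miss, frames (A)
J -> miss, frames (A J)
A -> hit
Z -> miss, frames (J A Z)
J -> hit
G -> miss, frames (A Z J G)
J -> hit
G -> hit
T -> miss, frames (A Z J G T)
Z -> hit
G -> hit
T -> hit
G -> hit
J -> hit
T -> hit
J -> hit
Z -> hit
P -> miss, evict A, frames (G T J Z P)
Hits: 12.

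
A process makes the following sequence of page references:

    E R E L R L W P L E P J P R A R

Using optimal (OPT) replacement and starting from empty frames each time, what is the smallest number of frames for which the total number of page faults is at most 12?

2

f=1: 16 faults
f=2: 9 faults
f=3: 8 faults
f=4: 7 faults
f=5: 7 faults
f=6: 7 faults
f=7: 7 faults
Smallest f with faults ≤ 12 is 2.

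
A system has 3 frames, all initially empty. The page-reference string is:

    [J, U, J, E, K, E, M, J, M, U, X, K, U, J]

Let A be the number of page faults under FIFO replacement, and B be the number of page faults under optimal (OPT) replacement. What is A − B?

2

Under FIFO: F F . F F . F F . F F F . F → 10 faults.
Under OPT: F F . F F . F . . F F . . F → 8 faults.
A − B = 10 − 8 = 2.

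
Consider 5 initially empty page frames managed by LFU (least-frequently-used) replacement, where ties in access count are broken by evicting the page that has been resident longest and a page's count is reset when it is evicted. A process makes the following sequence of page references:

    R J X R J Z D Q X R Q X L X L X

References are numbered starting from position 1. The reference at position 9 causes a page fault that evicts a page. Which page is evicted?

Z

pos 1: R: miss, frames [R]
pos 2: J: miss, frames [R, J]
pos 3: X: miss, frames [R, J, X]
pos 4: R: hit
pos 5: J: hit
pos 6: Z: miss, frames [R, J, X, Z]
pos 7: D: miss, frames [R, J, X, Z, D]
pos 8: Q: miss, evict X, frames [R, J, Z, D, Q]
pos 9: X: miss, evict Z, frames [R, J, D, Q, X]
At position 9, page Z is evicted.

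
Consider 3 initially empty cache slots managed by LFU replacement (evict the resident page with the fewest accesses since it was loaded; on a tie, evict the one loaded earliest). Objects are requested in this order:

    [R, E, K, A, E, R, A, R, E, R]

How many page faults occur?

R -> miss, frames (R)
E -> miss, frames (R E)
K -> miss, frames (R E K)
A -> miss, evict R, frames (E K A)
E -> hit
R -> miss, evict K, frames (E A R)
A -> hit
R -> hit
E -> hit
R -> hit
Page faults: 5.

5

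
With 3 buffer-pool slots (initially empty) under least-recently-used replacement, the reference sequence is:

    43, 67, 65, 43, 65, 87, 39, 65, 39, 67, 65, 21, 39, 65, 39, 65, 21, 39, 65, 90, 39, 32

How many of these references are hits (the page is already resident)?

12

43 → fault, frames (43)
67 → fault, frames (43 67)
65 → fault, frames (43 67 65)
43 → hit
65 → hit
87 → fault, evict 67, frames (43 65 87)
39 → fault, evict 43, frames (65 87 39)
65 → hit
39 → hit
67 → fault, evict 87, frames (65 39 67)
65 → hit
21 → fault, evict 39, frames (67 65 21)
39 → fault, evict 67, frames (65 21 39)
65 → hit
39 → hit
65 → hit
21 → hit
39 → hit
65 → hit
90 → fault, evict 21, frames (39 65 90)
39 → hit
32 → fault, evict 65, frames (90 39 32)
Hits: 12.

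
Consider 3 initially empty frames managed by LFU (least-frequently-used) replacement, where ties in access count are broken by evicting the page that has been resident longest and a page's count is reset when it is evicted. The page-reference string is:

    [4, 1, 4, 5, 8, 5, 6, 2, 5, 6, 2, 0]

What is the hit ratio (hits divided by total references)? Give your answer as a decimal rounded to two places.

0.25

4: fault, frames [4]
1: fault, frames [4, 1]
4: hit
5: fault, frames [4, 1, 5]
8: fault, evict 1, frames [4, 5, 8]
5: hit
6: fault, evict 8, frames [4, 5, 6]
2: fault, evict 6, frames [4, 5, 2]
5: hit
6: fault, evict 2, frames [4, 5, 6]
2: fault, evict 6, frames [4, 5, 2]
0: fault, evict 2, frames [4, 5, 0]
Hits: 3 of 12 references → 3/12 = 0.2500.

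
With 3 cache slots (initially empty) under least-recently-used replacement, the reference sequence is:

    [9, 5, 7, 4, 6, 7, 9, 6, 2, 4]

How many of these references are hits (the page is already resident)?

9 → fault, frames [9]
5 → fault, frames [9, 5]
7 → fault, frames [9, 5, 7]
4 → fault, evict 9, frames [5, 7, 4]
6 → fault, evict 5, frames [7, 4, 6]
7 → hit
9 → fault, evict 4, frames [6, 7, 9]
6 → hit
2 → fault, evict 7, frames [9, 6, 2]
4 → fault, evict 9, frames [6, 2, 4]
Hits: 2.

2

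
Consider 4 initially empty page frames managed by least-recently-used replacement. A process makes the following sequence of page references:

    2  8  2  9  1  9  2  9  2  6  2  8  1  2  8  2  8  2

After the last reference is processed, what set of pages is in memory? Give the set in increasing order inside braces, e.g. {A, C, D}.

{1, 2, 6, 8}

2 → miss, frames (2)
8 → miss, frames (2 8)
2 → hit
9 → miss, frames (8 2 9)
1 → miss, frames (8 2 9 1)
9 → hit
2 → hit
9 → hit
2 → hit
6 → miss, evict 8, frames (1 9 2 6)
2 → hit
8 → miss, evict 1, frames (9 6 2 8)
1 → miss, evict 9, frames (6 2 8 1)
2 → hit
8 → hit
2 → hit
8 → hit
2 → hit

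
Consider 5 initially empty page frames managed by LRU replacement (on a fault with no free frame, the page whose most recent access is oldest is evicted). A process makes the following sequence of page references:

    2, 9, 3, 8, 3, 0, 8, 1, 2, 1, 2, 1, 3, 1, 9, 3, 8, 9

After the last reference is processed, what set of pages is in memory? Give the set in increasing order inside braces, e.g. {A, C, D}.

2: miss, frames [2]
9: miss, frames [2, 9]
3: miss, frames [2, 9, 3]
8: miss, frames [2, 9, 3, 8]
3: hit
0: miss, frames [2, 9, 8, 3, 0]
8: hit
1: miss, evict 2, frames [9, 3, 0, 8, 1]
2: miss, evict 9, frames [3, 0, 8, 1, 2]
1: hit
2: hit
1: hit
3: hit
1: hit
9: miss, evict 0, frames [8, 2, 3, 1, 9]
3: hit
8: hit
9: hit

{1, 2, 3, 8, 9}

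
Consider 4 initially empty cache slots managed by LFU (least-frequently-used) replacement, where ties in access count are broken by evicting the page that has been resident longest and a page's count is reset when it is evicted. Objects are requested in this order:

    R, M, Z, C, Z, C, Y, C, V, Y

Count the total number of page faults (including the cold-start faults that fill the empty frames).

R: fault, frames {R}
M: fault, frames {R,M}
Z: fault, frames {R,M,Z}
C: fault, frames {R,M,Z,C}
Z: hit
C: hit
Y: fault, evict R, frames {M,Z,C,Y}
C: hit
V: fault, evict M, frames {Z,C,Y,V}
Y: hit
Page faults: 6.

6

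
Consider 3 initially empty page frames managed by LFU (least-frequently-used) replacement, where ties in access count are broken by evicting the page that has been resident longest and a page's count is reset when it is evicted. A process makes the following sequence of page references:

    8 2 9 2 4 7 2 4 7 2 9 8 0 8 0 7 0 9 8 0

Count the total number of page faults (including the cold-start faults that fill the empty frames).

13

8: miss, frames {8}
2: miss, frames {8,2}
9: miss, frames {8,2,9}
2: hit
4: miss, evict 8, frames {2,9,4}
7: miss, evict 9, frames {2,4,7}
2: hit
4: hit
7: hit
2: hit
9: miss, evict 4, frames {2,7,9}
8: miss, evict 9, frames {2,7,8}
0: miss, evict 8, frames {2,7,0}
8: miss, evict 0, frames {2,7,8}
0: miss, evict 8, frames {2,7,0}
7: hit
0: hit
9: miss, evict 0, frames {2,7,9}
8: miss, evict 9, frames {2,7,8}
0: miss, evict 8, frames {2,7,0}
Page faults: 13.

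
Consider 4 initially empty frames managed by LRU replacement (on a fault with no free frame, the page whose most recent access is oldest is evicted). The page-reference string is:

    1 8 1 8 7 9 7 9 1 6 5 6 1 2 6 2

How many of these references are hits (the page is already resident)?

9

1: miss, frames (1)
8: miss, frames (1 8)
1: hit
8: hit
7: miss, frames (1 8 7)
9: miss, frames (1 8 7 9)
7: hit
9: hit
1: hit
6: miss, evict 8, frames (7 9 1 6)
5: miss, evict 7, frames (9 1 6 5)
6: hit
1: hit
2: miss, evict 9, frames (5 6 1 2)
6: hit
2: hit
Hits: 9.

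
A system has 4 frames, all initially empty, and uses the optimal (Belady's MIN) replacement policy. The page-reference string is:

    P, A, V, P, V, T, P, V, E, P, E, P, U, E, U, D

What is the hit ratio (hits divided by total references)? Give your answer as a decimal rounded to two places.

P: fault, frames {P}
A: fault, frames {P,A}
V: fault, frames {P,A,V}
P: hit
V: hit
T: fault, frames {P,A,V,T}
P: hit
V: hit
E: fault, evict T, frames {P,A,V,E}
P: hit
E: hit
P: hit
U: fault, evict V, frames {P,A,E,U}
E: hit
U: hit
D: fault, evict U, frames {P,A,E,D}
Hits: 9 of 16 references → 9/16 = 0.5625.

0.56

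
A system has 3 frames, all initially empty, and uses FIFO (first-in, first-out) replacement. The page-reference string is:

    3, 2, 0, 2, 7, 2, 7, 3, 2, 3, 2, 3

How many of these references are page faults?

3 → miss, frames {3}
2 → miss, frames {3,2}
0 → miss, frames {3,2,0}
2 → hit
7 → miss, evict 3, frames {2,0,7}
2 → hit
7 → hit
3 → miss, evict 2, frames {0,7,3}
2 → miss, evict 0, frames {7,3,2}
3 → hit
2 → hit
3 → hit
Page faults: 6.

6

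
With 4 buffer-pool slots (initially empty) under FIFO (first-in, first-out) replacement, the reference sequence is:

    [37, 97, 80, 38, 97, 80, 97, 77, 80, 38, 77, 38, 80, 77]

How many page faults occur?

5

37: fault, frames {37}
97: fault, frames {37,97}
80: fault, frames {37,97,80}
38: fault, frames {37,97,80,38}
97: hit
80: hit
97: hit
77: fault, evict 37, frames {97,80,38,77}
80: hit
38: hit
77: hit
38: hit
80: hit
77: hit
Page faults: 5.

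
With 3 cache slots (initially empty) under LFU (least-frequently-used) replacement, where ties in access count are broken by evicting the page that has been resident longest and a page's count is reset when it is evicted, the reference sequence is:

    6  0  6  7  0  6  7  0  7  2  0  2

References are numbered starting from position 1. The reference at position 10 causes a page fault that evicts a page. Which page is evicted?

pos 1: 6 -> fault, frames (6)
pos 2: 0 -> fault, frames (6 0)
pos 3: 6 -> hit
pos 4: 7 -> fault, frames (6 0 7)
pos 5: 0 -> hit
pos 6: 6 -> hit
pos 7: 7 -> hit
pos 8: 0 -> hit
pos 9: 7 -> hit
pos 10: 2 -> fault, evict 6, frames (0 7 2)
At position 10, page 6 is evicted.

6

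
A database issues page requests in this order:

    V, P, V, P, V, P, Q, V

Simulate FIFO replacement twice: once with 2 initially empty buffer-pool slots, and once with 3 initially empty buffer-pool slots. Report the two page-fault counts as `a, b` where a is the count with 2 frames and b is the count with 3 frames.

4, 3

2 frames: F F . . . . F F → 4 faults.
3 frames: F F . . . . F . → 3 faults.
3 < 4: adding a frame reduced faults, as is typical.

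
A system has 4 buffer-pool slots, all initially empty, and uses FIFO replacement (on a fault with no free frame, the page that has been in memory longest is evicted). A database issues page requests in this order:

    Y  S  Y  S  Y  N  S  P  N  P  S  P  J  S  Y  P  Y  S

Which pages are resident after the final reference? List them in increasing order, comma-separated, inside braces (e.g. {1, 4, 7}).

Y → miss, frames [Y]
S → miss, frames [Y, S]
Y → hit
S → hit
Y → hit
N → miss, frames [Y, S, N]
S → hit
P → miss, frames [Y, S, N, P]
N → hit
P → hit
S → hit
P → hit
J → miss, evict Y, frames [S, N, P, J]
S → hit
Y → miss, evict S, frames [N, P, J, Y]
P → hit
Y → hit
S → miss, evict N, frames [P, J, Y, S]

{J, P, S, Y}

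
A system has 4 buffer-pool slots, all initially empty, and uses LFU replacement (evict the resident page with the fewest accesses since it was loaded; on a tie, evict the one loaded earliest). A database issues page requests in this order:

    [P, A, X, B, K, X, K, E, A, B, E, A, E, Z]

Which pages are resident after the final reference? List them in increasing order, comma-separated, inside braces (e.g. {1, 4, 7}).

{E, K, X, Z}

P -> fault, frames (P)
A -> fault, frames (P A)
X -> fault, frames (P A X)
B -> fault, frames (P A X B)
K -> fault, evict P, frames (A X B K)
X -> hit
K -> hit
E -> fault, evict A, frames (X B K E)
A -> fault, evict B, frames (X K E A)
B -> fault, evict E, frames (X K A B)
E -> fault, evict A, frames (X K B E)
A -> fault, evict B, frames (X K E A)
E -> hit
Z -> fault, evict A, frames (X K E Z)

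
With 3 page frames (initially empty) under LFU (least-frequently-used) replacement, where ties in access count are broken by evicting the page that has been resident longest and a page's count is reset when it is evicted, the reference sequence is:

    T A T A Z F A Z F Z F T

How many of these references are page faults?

8

T → fault, frames [T]
A → fault, frames [T, A]
T → hit
A → hit
Z → fault, frames [T, A, Z]
F → fault, evict Z, frames [T, A, F]
A → hit
Z → fault, evict F, frames [T, A, Z]
F → fault, evict Z, frames [T, A, F]
Z → fault, evict F, frames [T, A, Z]
F → fault, evict Z, frames [T, A, F]
T → hit
Page faults: 8.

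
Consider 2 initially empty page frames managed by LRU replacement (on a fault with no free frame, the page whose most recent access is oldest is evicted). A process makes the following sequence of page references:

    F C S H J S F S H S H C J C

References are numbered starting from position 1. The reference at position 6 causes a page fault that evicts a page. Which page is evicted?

H

pos 1: F: fault, frames {F}
pos 2: C: fault, frames {F,C}
pos 3: S: fault, evict F, frames {C,S}
pos 4: H: fault, evict C, frames {S,H}
pos 5: J: fault, evict S, frames {H,J}
pos 6: S: fault, evict H, frames {J,S}
At position 6, page H is evicted.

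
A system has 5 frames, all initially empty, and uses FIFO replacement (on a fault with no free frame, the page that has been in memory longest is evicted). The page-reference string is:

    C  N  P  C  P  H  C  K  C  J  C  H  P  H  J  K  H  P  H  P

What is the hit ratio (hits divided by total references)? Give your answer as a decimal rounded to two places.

C -> fault, frames [C]
N -> fault, frames [C, N]
P -> fault, frames [C, N, P]
C -> hit
P -> hit
H -> fault, frames [C, N, P, H]
C -> hit
K -> fault, frames [C, N, P, H, K]
C -> hit
J -> fault, evict C, frames [N, P, H, K, J]
C -> fault, evict N, frames [P, H, K, J, C]
H -> hit
P -> hit
H -> hit
J -> hit
K -> hit
H -> hit
P -> hit
H -> hit
P -> hit
Hits: 13 of 20 references → 13/20 = 0.6500.

0.65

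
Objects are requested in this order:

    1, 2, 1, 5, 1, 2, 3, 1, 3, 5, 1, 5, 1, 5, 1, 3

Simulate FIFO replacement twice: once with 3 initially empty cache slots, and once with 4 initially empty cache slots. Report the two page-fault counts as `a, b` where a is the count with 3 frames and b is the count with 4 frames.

5, 4

3 frames: F F . F . . F F . . . . . . . . → 5 faults.
4 frames: F F . F . . F . . . . . . . . . → 4 faults.
4 < 5: adding a frame reduced faults, as is typical.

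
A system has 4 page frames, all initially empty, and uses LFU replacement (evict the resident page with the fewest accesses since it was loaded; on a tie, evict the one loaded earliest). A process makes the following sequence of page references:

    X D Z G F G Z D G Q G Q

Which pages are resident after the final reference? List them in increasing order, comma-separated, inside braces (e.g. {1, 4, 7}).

{D, G, Q, Z}

X: miss, frames {X}
D: miss, frames {X,D}
Z: miss, frames {X,D,Z}
G: miss, frames {X,D,Z,G}
F: miss, evict X, frames {D,Z,G,F}
G: hit
Z: hit
D: hit
G: hit
Q: miss, evict F, frames {D,Z,G,Q}
G: hit
Q: hit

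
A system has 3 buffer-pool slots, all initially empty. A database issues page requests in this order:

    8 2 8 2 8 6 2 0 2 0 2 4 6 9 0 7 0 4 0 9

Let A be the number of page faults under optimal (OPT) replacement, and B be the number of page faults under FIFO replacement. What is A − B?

-2

Under OPT: F F . . . F . F . . . F . F . F . . . F → 8 faults.
Under FIFO: F F . . . F . F . . . F . F . F F F . F → 10 faults.
A − B = 8 − 10 = -2.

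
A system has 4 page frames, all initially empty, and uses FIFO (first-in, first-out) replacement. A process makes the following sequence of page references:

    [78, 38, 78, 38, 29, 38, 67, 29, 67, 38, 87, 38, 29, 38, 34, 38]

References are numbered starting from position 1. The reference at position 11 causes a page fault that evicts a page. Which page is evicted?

pos 1: 78 -> miss, frames {78}
pos 2: 38 -> miss, frames {78,38}
pos 3: 78 -> hit
pos 4: 38 -> hit
pos 5: 29 -> miss, frames {78,38,29}
pos 6: 38 -> hit
pos 7: 67 -> miss, frames {78,38,29,67}
pos 8: 29 -> hit
pos 9: 67 -> hit
pos 10: 38 -> hit
pos 11: 87 -> miss, evict 78, frames {38,29,67,87}
At position 11, page 78 is evicted.

78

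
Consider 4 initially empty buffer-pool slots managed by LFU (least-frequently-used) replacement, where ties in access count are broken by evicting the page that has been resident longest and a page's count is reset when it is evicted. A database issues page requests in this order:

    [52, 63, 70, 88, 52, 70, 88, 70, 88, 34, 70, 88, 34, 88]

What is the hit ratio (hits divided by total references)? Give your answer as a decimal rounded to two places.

0.64

52 -> miss, frames [52]
63 -> miss, frames [52, 63]
70 -> miss, frames [52, 63, 70]
88 -> miss, frames [52, 63, 70, 88]
52 -> hit
70 -> hit
88 -> hit
70 -> hit
88 -> hit
34 -> miss, evict 63, frames [52, 70, 88, 34]
70 -> hit
88 -> hit
34 -> hit
88 -> hit
Hits: 9 of 14 references → 9/14 = 0.6429.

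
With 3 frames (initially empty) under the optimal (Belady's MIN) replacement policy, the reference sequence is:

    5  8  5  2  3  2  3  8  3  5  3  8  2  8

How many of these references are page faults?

5: miss, frames {5}
8: miss, frames {5,8}
5: hit
2: miss, frames {5,8,2}
3: miss, evict 5, frames {8,2,3}
2: hit
3: hit
8: hit
3: hit
5: miss, evict 2, frames {8,3,5}
3: hit
8: hit
2: miss, evict 5, frames {8,3,2}
8: hit
Page faults: 6.

6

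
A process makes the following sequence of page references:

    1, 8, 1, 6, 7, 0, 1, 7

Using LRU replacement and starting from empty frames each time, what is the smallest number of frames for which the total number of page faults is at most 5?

4

f=1: 8 faults
f=2: 7 faults
f=3: 6 faults
f=4: 5 faults
f=5: 5 faults
Smallest f with faults ≤ 5 is 4.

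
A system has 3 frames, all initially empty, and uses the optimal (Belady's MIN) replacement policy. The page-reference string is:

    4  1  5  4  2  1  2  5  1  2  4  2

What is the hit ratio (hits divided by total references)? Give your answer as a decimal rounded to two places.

0.58

4 → miss, frames {4}
1 → miss, frames {4,1}
5 → miss, frames {4,1,5}
4 → hit
2 → miss, evict 4, frames {1,5,2}
1 → hit
2 → hit
5 → hit
1 → hit
2 → hit
4 → miss, evict 5, frames {1,2,4}
2 → hit
Hits: 7 of 12 references → 7/12 = 0.5833.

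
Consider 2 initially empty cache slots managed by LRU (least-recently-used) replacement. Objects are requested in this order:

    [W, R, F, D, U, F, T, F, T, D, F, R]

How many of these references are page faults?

10

W: fault, frames (W)
R: fault, frames (W R)
F: fault, evict W, frames (R F)
D: fault, evict R, frames (F D)
U: fault, evict F, frames (D U)
F: fault, evict D, frames (U F)
T: fault, evict U, frames (F T)
F: hit
T: hit
D: fault, evict F, frames (T D)
F: fault, evict T, frames (D F)
R: fault, evict D, frames (F R)
Page faults: 10.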